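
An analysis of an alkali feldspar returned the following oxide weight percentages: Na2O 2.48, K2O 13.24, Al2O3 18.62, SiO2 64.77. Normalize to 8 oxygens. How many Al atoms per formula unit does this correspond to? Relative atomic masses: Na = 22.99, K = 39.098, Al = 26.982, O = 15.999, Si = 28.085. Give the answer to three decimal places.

Na2O (M=61.979): mol = 0.04001; Na = 0.08002, O = 0.04001.
K2O (M=94.195): mol = 0.14056; K = 0.28112, O = 0.14056.
Al2O3 (M=101.961): mol = 0.18262; Al = 0.36524, O = 0.54786.
SiO2 (M=60.083): mol = 1.07801; Si = 1.07801, O = 2.15602.
ΣO = 2.88445; factor = 8/ΣO = 2.77349.
Al apfu = 0.36524 × 2.77349 = 1.013.

1.013 Al apfu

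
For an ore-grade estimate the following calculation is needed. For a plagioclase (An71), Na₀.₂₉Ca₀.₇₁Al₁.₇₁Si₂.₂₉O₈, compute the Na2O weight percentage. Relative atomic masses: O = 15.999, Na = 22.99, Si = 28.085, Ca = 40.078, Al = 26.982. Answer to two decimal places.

Molar mass of Na₀.₂₉Ca₀.₇₁Al₁.₇₁Si₂.₂₉O₈ = 0.29×22.99 + 0.71×40.078 + 1.71×26.982 + 2.29×28.085 + 8×15.999 = 273.568 g/mol.
Each formula unit contains 0.29 Na, equivalent to 0.29/2 = 0.1450 mol Na2O.
M(Na2O) = 2×22.99 + 1×15.999 = 61.979 g/mol.
Mass of Na2O per formula unit = 0.1450 × 61.979 = 8.987 g.
Na2O wt% = 8.987 / 273.568 × 100 = 3.29%.

3.29 wt%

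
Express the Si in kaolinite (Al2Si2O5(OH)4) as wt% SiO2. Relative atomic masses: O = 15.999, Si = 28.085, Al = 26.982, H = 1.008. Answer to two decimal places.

46.55 wt%

M(Al2Si2O5(OH)4) = 258.157 g/mol; M(SiO2) = 60.083 g/mol.
Moles SiO2 per formula unit = 2 Si ÷ 1 = 2.0000.
SiO2 fraction = (2.0000 × 60.083) / 258.157 = 120.166/258.157 = 0.4655.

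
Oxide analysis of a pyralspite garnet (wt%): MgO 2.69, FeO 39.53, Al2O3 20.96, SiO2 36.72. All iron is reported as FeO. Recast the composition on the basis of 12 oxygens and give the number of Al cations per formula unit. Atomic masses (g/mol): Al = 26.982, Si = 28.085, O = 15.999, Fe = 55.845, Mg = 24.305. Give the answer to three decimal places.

2.009 Al apfu

MgO: 2.69/40.304 = 0.06674 mol → 0.06674 mol Mg, 0.06674 mol O.
FeO: 39.53/71.844 = 0.55022 mol → 0.55022 mol Fe, 0.55022 mol O.
Al2O3: 20.96/101.961 = 0.20557 mol → 0.41114 mol Al, 0.61671 mol O.
SiO2: 36.72/60.083 = 0.61115 mol → 0.61115 mol Si, 1.22230 mol O.
Total oxygen = 2.45597 mol. Normalization factor = 12/2.45597 = 4.88605.
Al per 12 O = 0.41114 × 4.88605 = 2.009.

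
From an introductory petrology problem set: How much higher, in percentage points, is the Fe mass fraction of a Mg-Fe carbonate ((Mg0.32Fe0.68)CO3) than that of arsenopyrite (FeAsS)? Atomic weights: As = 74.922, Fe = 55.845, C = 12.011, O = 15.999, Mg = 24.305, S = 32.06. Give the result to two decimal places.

1.61 percentage points

Fe in (Mg0.32Fe0.68)CO3: molar mass 105.760 g/mol; 0.68×55.845 = 37.975 g → 35.91 wt%.
Fe in FeAsS: molar mass 162.827 g/mol; 1×55.845 = 55.845 g → 34.30 wt%.
Difference = 35.91 − 34.30 = 1.61 percentage points.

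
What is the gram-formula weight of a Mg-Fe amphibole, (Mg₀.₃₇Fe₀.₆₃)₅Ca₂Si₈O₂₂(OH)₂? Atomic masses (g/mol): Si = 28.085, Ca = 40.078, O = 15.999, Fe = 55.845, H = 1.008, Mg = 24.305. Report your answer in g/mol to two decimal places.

M = 1.85·24.305 + 3.15·55.845 + 2·40.078 + 8·28.085 + 24·15.999 + 2·1.008

911.70 g/mol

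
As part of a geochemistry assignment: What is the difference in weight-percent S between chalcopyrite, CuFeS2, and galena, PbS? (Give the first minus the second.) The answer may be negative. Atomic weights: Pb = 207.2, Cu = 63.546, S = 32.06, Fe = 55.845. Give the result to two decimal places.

21.54 percentage points

M(CuFeS2) = 183.511 g/mol, so wt% S = 64.120/183.511 × 100 = 34.94%.
M(PbS) = 239.260 g/mol, so wt% S = 32.060/239.260 × 100 = 13.40%.
34.94 − 13.40 = 21.54 pp.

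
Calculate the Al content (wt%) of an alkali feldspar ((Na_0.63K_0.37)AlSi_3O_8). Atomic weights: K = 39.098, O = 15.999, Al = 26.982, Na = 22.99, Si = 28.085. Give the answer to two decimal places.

Formula mass = 0.63×22.99 + 0.37×39.098 + 1×26.982 + 3×28.085 + 8×15.999 = 268.179 g/mol, of which 26.982 g is Al.
So Al makes up 26.982/268.179 = 0.1006 of the mass, i.e. 10.06%.

10.06 wt%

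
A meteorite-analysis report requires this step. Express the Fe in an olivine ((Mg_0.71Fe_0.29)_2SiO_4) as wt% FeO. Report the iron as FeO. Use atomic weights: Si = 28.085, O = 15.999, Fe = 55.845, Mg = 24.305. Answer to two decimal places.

26.21 wt%

Formula mass = 158.984 g/mol.
0.58 Fe → 0.5800 mol FeO per formula unit; M(FeO) = 71.844, so FeO mass = 41.670 g.
41.670/158.984 × 100 = 26.21 wt%.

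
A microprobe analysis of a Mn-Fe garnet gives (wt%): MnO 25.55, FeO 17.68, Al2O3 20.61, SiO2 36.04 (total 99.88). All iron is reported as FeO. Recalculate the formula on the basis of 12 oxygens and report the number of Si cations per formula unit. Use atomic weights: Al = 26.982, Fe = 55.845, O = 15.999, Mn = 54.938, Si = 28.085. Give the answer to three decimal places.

2.984 Si apfu

MnO: 25.55/70.937 = 0.36018 mol → 0.36018 mol Mn, 0.36018 mol O.
FeO: 17.68/71.844 = 0.24609 mol → 0.24609 mol Fe, 0.24609 mol O.
Al2O3: 20.61/101.961 = 0.20214 mol → 0.40428 mol Al, 0.60642 mol O.
SiO2: 36.04/60.083 = 0.59984 mol → 0.59984 mol Si, 1.19968 mol O.
Total oxygen = 2.41237 mol. Normalization factor = 12/2.41237 = 4.97436.
Si per 12 O = 0.59984 × 4.97436 = 2.984.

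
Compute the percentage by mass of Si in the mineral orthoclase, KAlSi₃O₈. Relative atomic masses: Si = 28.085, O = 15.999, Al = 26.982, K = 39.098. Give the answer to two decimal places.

30.27 wt%

Formula mass = 1×39.098 + 1×26.982 + 3×28.085 + 8×15.999 = 278.327 g/mol, of which 84.255 g is Si.
So Si makes up 84.255/278.327 = 0.3027 of the mass, i.e. 30.27%.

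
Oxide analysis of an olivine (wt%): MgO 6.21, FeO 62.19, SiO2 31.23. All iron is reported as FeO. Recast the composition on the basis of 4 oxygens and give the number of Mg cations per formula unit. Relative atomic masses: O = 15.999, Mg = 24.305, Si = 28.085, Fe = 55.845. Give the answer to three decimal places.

MgO: 6.21/40.304 = 0.15408 mol → 0.15408 mol Mg, 0.15408 mol O.
FeO: 62.19/71.844 = 0.86563 mol → 0.86563 mol Fe, 0.86563 mol O.
SiO2: 31.23/60.083 = 0.51978 mol → 0.51978 mol Si, 1.03956 mol O.
Total oxygen = 2.05927 mol. Normalization factor = 4/2.05927 = 1.94244.
Mg per 4 O = 0.15408 × 1.94244 = 0.299.

0.299 Mg apfu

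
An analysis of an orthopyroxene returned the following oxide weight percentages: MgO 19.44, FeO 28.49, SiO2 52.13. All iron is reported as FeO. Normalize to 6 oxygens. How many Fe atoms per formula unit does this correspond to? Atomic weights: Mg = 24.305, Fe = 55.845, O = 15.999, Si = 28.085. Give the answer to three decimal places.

0.910 Fe apfu

MgO: 19.44/40.304 = 0.48233 mol → 0.48233 mol Mg, 0.48233 mol O.
FeO: 28.49/71.844 = 0.39655 mol → 0.39655 mol Fe, 0.39655 mol O.
SiO2: 52.13/60.083 = 0.86763 mol → 0.86763 mol Si, 1.73526 mol O.
Total oxygen = 2.61414 mol. Normalization factor = 6/2.61414 = 2.29521.
Fe per 6 O = 0.39655 × 2.29521 = 0.910.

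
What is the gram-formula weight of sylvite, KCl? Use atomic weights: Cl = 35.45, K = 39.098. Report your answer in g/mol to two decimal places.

K: 1 × 39.098 = 39.0980
Cl: 1 × 35.45 = 35.4500
Summing the contributions gives the formula mass.

74.55 g/mol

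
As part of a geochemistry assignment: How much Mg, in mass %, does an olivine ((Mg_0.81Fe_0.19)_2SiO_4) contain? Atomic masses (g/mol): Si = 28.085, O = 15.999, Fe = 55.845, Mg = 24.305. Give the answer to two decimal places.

Molar mass of (Mg_0.81Fe_0.19)_2SiO_4: 1.62*24.305 + 0.38*55.845 + 1*28.085 + 4*15.999 = 152.676 g/mol.
Mass of Mg per formula unit: 1.62 × 24.305 = 39.374 g.
Weight fraction Mg = 39.374 / 152.676 = 0.2579.

25.79 mass %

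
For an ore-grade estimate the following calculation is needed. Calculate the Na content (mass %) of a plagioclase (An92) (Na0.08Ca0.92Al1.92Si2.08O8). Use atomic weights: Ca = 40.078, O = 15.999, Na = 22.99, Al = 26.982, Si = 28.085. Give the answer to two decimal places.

0.66 mass %

Molar mass of Na0.08Ca0.92Al1.92Si2.08O8: 0.08·22.99 + 0.92·40.078 + 1.92·26.982 + 2.08·28.085 + 8·15.999 = 276.925 g/mol.
Mass of Na per formula unit: 0.08 × 22.99 = 1.839 g.
Weight fraction Na = 1.839 / 276.925 = 0.0066.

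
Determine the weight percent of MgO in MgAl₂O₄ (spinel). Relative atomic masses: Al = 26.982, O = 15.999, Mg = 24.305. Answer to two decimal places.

28.33 wt%

M(MgAl₂O₄) = 142.265 g/mol; M(MgO) = 40.304 g/mol.
Moles MgO per formula unit = 1 Mg ÷ 1 = 1.0000.
MgO fraction = (1.0000 × 40.304) / 142.265 = 40.304/142.265 = 0.2833.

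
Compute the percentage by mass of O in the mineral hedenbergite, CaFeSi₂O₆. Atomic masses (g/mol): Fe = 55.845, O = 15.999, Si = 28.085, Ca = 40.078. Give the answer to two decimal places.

38.69 wt%

Formula mass = 1×40.078 + 1×55.845 + 2×28.085 + 6×15.999 = 248.087 g/mol, of which 95.994 g is O.
So O makes up 95.994/248.087 = 0.3869 of the mass, i.e. 38.69%.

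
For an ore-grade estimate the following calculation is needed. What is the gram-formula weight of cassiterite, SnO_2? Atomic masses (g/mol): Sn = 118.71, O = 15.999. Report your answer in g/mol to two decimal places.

Sn: 1 × 118.71 = 118.7100
O: 2 × 15.999 = 31.9980
Summing the contributions gives the formula mass.

150.71 g/mol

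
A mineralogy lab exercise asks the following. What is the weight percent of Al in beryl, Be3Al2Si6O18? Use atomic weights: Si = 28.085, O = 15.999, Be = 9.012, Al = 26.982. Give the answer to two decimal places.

Molar mass of Be3Al2Si6O18: 3·9.012 + 2·26.982 + 6·28.085 + 18·15.999 = 537.492 g/mol.
Mass of Al per formula unit: 2 × 26.982 = 53.964 g.
Weight fraction Al = 53.964 / 537.492 = 0.1004.

10.04 wt%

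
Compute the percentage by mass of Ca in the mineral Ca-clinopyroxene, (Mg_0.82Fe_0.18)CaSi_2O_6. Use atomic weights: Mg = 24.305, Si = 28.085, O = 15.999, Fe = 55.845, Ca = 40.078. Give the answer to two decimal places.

18.03 wt%

M((Mg_0.82Fe_0.18)CaSi_2O_6) = 222.224 g/mol.
Ca contributes 1 × 40.078 = 40.078 g per mole.
40.078/222.224 = 0.1803 → 18.03%.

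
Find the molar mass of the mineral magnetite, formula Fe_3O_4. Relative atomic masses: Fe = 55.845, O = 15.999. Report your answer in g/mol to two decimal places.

The formula mass is the sum 3×55.845 + 4×15.999.

231.53 g/mol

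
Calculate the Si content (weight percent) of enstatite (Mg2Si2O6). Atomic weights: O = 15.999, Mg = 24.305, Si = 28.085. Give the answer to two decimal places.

Molar mass of Mg2Si2O6: 2*24.305 + 2*28.085 + 6*15.999 = 200.774 g/mol.
Mass of Si per formula unit: 2 × 28.085 = 56.170 g.
Weight fraction Si = 56.170 / 200.774 = 0.2798.

27.98 weight percent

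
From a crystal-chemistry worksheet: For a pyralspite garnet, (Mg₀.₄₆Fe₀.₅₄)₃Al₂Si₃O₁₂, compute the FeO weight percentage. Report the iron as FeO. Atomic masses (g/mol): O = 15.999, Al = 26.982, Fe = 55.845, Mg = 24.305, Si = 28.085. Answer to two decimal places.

25.62 wt%

Formula mass = 454.217 g/mol.
1.62 Fe → 1.6200 mol FeO per formula unit; M(FeO) = 71.844, so FeO mass = 116.387 g.
116.387/454.217 × 100 = 25.62 wt%.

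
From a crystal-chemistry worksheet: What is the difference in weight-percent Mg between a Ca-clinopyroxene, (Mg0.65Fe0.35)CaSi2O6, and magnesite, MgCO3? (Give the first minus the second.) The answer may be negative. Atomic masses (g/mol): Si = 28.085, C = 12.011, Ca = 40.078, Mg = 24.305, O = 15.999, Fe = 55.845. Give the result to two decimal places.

-21.89 percentage points

First mineral: 15.798 g Mg in 227.586 g formula = 6.94 wt% Mg.
Second mineral: 24.305 g Mg in 84.313 g formula = 28.83 wt% Mg.
6.94% − 28.83% gives a difference of -21.89 percentage points.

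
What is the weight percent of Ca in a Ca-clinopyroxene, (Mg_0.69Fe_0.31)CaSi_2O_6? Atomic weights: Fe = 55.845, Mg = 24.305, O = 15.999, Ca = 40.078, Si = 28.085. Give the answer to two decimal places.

17.71 mass %

Molar mass of (Mg_0.69Fe_0.31)CaSi_2O_6: 0.69·24.305 + 0.31·55.845 + 1·40.078 + 2·28.085 + 6·15.999 = 226.324 g/mol.
Mass of Ca per formula unit: 1 × 40.078 = 40.078 g.
Weight fraction Ca = 40.078 / 226.324 = 0.1771.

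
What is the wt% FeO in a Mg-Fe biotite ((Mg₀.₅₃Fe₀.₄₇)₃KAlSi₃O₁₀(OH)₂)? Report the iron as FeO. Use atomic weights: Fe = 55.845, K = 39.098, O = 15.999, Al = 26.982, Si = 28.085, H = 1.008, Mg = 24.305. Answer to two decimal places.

M((Mg₀.₅₃Fe₀.₄₇)₃KAlSi₃O₁₀(OH)₂) = 461.725 g/mol; M(FeO) = 71.844 g/mol.
Moles FeO per formula unit = 1.41 Fe ÷ 1 = 1.4100.
FeO fraction = (1.4100 × 71.844) / 461.725 = 101.300/461.725 = 0.2194.

21.94 wt%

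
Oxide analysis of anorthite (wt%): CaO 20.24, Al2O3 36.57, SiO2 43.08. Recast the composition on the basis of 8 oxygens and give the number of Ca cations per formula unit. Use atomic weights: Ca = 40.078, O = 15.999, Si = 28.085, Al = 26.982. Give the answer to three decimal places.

CaO (M=56.077): mol = 0.36093; Ca = 0.36093, O = 0.36093.
Al2O3 (M=101.961): mol = 0.35867; Al = 0.71734, O = 1.07601.
SiO2 (M=60.083): mol = 0.71701; Si = 0.71701, O = 1.43402.
ΣO = 2.87096; factor = 8/ΣO = 2.78652.
Ca apfu = 0.36093 × 2.78652 = 1.006.

1.006 Ca apfu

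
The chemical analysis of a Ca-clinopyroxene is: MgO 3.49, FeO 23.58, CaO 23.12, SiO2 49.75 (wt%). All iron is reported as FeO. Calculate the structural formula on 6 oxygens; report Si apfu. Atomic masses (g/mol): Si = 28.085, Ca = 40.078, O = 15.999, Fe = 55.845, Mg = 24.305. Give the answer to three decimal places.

2.001 Si apfu

MgO (M=40.304): mol = 0.08659; Mg = 0.08659, O = 0.08659.
FeO (M=71.844): mol = 0.32821; Fe = 0.32821, O = 0.32821.
CaO (M=56.077): mol = 0.41229; Ca = 0.41229, O = 0.41229.
SiO2 (M=60.083): mol = 0.82802; Si = 0.82802, O = 1.65604.
ΣO = 2.48313; factor = 6/ΣO = 2.41631.
Si apfu = 0.82802 × 2.41631 = 2.001.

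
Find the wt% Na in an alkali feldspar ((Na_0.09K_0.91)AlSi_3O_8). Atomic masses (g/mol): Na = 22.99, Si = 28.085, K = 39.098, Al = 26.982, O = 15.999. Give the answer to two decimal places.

M((Na_0.09K_0.91)AlSi_3O_8) = 276.877 g/mol.
Na contributes 0.09 × 22.99 = 2.069 g per mole.
2.069/276.877 = 0.0075 → 0.75%.

0.75 mass %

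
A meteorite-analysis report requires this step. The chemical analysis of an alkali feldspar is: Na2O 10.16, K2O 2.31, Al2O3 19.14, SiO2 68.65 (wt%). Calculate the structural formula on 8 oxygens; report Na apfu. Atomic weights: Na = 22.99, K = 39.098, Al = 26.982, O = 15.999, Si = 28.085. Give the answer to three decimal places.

10.16 wt% Na2O ÷ 61.979 g/mol = 0.16393 mol, giving 0.32786 Na and 0.16393 O.
2.31 wt% K2O ÷ 94.195 g/mol = 0.02452 mol, giving 0.04904 K and 0.02452 O.
19.14 wt% Al2O3 ÷ 101.961 g/mol = 0.18772 mol, giving 0.37544 Al and 0.56316 O.
68.65 wt% SiO2 ÷ 60.083 g/mol = 1.14259 mol, giving 1.14259 Si and 2.28518 O.
Oxygen sums to 3.03679; scaling by 8/3.03679 = 2.63436 puts the formula on 8 O.
Na: 0.32786 × 2.63436 = 0.864 atoms per formula unit.

0.864 Na apfu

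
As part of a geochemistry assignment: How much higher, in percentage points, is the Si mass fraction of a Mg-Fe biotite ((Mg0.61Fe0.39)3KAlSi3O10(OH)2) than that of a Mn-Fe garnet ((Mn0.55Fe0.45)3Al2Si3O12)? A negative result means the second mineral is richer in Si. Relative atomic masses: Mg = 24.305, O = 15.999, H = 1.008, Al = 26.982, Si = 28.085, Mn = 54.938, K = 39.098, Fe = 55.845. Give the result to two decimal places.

M((Mg0.61Fe0.39)3KAlSi3O10(OH)2) = 454.156 g/mol, so wt% Si = 84.255/454.156 × 100 = 18.55%.
M((Mn0.55Fe0.45)3Al2Si3O12) = 496.245 g/mol, so wt% Si = 84.255/496.245 × 100 = 16.98%.
18.55 − 16.98 = 1.57 pp.

1.57 percentage points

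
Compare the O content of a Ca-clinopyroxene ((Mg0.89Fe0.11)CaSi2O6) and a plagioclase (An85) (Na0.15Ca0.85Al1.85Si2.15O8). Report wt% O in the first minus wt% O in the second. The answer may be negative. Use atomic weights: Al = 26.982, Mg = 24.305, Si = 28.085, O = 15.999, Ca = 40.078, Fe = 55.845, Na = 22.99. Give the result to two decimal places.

First mineral: 95.994 g O in 220.016 g formula = 43.63 wt% O.
Second mineral: 127.992 g O in 275.806 g formula = 46.41 wt% O.
43.63% − 46.41% gives a difference of -2.78 percentage points.

-2.78 percentage points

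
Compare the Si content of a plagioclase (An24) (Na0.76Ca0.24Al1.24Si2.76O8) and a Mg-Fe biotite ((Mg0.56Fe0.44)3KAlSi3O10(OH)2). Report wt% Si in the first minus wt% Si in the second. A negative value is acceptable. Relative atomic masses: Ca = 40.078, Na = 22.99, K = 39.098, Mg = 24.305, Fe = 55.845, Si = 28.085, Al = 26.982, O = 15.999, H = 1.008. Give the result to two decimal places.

Si in Na0.76Ca0.24Al1.24Si2.76O8: molar mass 266.055 g/mol; 2.76×28.085 = 77.515 g → 29.13 wt%.
Si in (Mg0.56Fe0.44)3KAlSi3O10(OH)2: molar mass 458.887 g/mol; 3×28.085 = 84.255 g → 18.36 wt%.
Difference = 29.13 − 18.36 = 10.77 percentage points.

10.77 percentage points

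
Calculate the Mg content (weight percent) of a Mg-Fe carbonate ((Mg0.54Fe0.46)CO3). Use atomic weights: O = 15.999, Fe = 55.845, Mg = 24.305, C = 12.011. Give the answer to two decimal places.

Molar mass of (Mg0.54Fe0.46)CO3: 0.54·24.305 + 0.46·55.845 + 1·12.011 + 3·15.999 = 98.821 g/mol.
Mass of Mg per formula unit: 0.54 × 24.305 = 13.125 g.
Weight fraction Mg = 13.125 / 98.821 = 0.1328.

13.28 weight percent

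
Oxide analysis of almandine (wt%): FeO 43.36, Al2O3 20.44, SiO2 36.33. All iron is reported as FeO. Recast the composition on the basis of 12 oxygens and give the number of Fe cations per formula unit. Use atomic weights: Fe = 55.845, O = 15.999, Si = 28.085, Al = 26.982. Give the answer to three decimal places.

43.36 wt% FeO ÷ 71.844 g/mol = 0.60353 mol, giving 0.60353 Fe and 0.60353 O.
20.44 wt% Al2O3 ÷ 101.961 g/mol = 0.20047 mol, giving 0.40094 Al and 0.60141 O.
36.33 wt% SiO2 ÷ 60.083 g/mol = 0.60466 mol, giving 0.60466 Si and 1.20932 O.
Oxygen sums to 2.41426; scaling by 12/2.41426 = 4.97047 puts the formula on 12 O.
Fe: 0.60353 × 4.97047 = 3.000 atoms per formula unit.

3.000 Fe apfu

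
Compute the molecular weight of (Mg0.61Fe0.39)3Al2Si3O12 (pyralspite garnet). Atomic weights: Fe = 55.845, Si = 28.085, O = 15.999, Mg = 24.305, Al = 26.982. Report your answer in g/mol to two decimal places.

440.02 g/mol

The formula mass is the sum 1.83·24.305 + 1.17·55.845 + 2·26.982 + 3·28.085 + 12·15.999.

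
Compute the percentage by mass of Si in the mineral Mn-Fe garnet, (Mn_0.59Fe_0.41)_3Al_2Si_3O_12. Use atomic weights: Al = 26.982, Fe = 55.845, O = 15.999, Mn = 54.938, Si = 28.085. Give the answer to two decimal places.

Molar mass of (Mn_0.59Fe_0.41)_3Al_2Si_3O_12: 1.77×54.938 + 1.23×55.845 + 2×26.982 + 3×28.085 + 12×15.999 = 496.137 g/mol.
Mass of Si per formula unit: 3 × 28.085 = 84.255 g.
Weight fraction Si = 84.255 / 496.137 = 0.1698.

16.98 mass %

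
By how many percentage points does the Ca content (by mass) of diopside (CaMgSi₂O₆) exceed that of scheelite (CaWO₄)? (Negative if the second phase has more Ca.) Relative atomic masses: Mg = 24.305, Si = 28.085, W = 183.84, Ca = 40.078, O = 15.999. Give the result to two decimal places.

First mineral: 40.078 g Ca in 216.547 g formula = 18.51 wt% Ca.
Second mineral: 40.078 g Ca in 287.914 g formula = 13.92 wt% Ca.
18.51% − 13.92% gives a difference of 4.59 percentage points.

4.59 percentage points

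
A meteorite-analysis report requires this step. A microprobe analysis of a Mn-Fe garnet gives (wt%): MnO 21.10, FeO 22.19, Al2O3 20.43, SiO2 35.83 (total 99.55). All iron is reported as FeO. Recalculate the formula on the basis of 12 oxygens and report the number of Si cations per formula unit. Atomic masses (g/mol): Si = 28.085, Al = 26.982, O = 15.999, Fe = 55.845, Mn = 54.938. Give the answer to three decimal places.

MnO: 21.10/70.937 = 0.29745 mol → 0.29745 mol Mn, 0.29745 mol O.
FeO: 22.19/71.844 = 0.30886 mol → 0.30886 mol Fe, 0.30886 mol O.
Al2O3: 20.43/101.961 = 0.20037 mol → 0.40074 mol Al, 0.60111 mol O.
SiO2: 35.83/60.083 = 0.59634 mol → 0.59634 mol Si, 1.19268 mol O.
Total oxygen = 2.40010 mol. Normalization factor = 12/2.40010 = 4.99979.
Si per 12 O = 0.59634 × 4.99979 = 2.982.

2.982 Si apfu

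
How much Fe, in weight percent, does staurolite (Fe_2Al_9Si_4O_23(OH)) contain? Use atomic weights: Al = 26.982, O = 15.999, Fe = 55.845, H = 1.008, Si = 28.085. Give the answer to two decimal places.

M(Fe_2Al_9Si_4O_23(OH)) = 851.852 g/mol.
Fe contributes 2 × 55.845 = 111.690 g per mole.
111.690/851.852 = 0.1311 → 13.11%.

13.11 weight percent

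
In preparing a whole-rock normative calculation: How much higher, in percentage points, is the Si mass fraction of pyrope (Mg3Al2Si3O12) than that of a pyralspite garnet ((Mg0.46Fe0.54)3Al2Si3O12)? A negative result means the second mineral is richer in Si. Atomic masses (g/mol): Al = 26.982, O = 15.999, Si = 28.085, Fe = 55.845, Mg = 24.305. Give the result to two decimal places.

2.35 percentage points

First mineral: 84.255 g Si in 403.122 g formula = 20.90 wt% Si.
Second mineral: 84.255 g Si in 454.217 g formula = 18.55 wt% Si.
20.90% − 18.55% gives a difference of 2.35 percentage points.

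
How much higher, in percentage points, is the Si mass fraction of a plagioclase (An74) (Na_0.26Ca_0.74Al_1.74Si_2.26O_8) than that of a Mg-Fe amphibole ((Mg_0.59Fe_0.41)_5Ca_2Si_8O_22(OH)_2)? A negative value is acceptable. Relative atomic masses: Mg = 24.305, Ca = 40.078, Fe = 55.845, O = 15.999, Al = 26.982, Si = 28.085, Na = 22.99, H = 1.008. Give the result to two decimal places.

-2.46 percentage points

Si in Na_0.26Ca_0.74Al_1.74Si_2.26O_8: molar mass 274.048 g/mol; 2.26×28.085 = 63.472 g → 23.16 wt%.
Si in (Mg_0.59Fe_0.41)_5Ca_2Si_8O_22(OH)_2: molar mass 877.010 g/mol; 8×28.085 = 224.680 g → 25.62 wt%.
Difference = 23.16 − 25.62 = -2.46 percentage points.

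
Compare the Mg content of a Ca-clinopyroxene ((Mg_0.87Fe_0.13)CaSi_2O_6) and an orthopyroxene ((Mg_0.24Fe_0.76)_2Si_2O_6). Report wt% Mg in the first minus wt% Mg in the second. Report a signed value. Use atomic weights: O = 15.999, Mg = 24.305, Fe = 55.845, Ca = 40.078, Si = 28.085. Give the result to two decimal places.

M((Mg_0.87Fe_0.13)CaSi_2O_6) = 220.647 g/mol, so wt% Mg = 21.145/220.647 × 100 = 9.58%.
M((Mg_0.24Fe_0.76)_2Si_2O_6) = 248.715 g/mol, so wt% Mg = 11.666/248.715 × 100 = 4.69%.
9.58 − 4.69 = 4.89 pp.

4.89 percentage points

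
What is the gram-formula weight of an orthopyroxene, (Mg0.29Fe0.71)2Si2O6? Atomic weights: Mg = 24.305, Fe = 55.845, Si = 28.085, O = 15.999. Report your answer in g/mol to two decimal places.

245.56 g/mol

Mg: 0.58 × 24.305 = 14.0969
Fe: 1.42 × 55.845 = 79.2999
Si: 2 × 28.085 = 56.1700
O: 6 × 15.999 = 95.9940
Summing the contributions gives the formula mass.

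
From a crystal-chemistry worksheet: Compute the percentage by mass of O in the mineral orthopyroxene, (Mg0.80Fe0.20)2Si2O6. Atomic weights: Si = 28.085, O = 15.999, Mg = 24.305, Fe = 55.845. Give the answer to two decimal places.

M((Mg0.80Fe0.20)2Si2O6) = 213.390 g/mol.
O contributes 6 × 15.999 = 95.994 g per mole.
95.994/213.390 = 0.4499 → 44.99%.

44.99 mass %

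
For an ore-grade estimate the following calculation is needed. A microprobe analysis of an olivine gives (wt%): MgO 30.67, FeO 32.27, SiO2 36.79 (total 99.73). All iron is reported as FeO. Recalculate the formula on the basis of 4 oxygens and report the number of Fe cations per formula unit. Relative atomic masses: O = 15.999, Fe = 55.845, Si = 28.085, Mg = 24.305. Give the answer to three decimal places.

MgO: 30.67/40.304 = 0.76097 mol → 0.76097 mol Mg, 0.76097 mol O.
FeO: 32.27/71.844 = 0.44917 mol → 0.44917 mol Fe, 0.44917 mol O.
SiO2: 36.79/60.083 = 0.61232 mol → 0.61232 mol Si, 1.22464 mol O.
Total oxygen = 2.43478 mol. Normalization factor = 4/2.43478 = 1.64286.
Fe per 4 O = 0.44917 × 1.64286 = 0.738.

0.738 Fe apfu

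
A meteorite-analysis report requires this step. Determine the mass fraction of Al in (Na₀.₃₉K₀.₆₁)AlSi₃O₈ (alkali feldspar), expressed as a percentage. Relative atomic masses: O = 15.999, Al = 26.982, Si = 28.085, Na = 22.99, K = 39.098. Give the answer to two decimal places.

9.92 wt%

Formula mass = 0.39*22.99 + 0.61*39.098 + 1*26.982 + 3*28.085 + 8*15.999 = 272.045 g/mol, of which 26.982 g is Al.
So Al makes up 26.982/272.045 = 0.0992 of the mass, i.e. 9.92%.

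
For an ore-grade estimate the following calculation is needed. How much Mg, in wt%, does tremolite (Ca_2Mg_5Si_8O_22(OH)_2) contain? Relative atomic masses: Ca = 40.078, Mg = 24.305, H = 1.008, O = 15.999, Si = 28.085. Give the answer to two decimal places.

14.96 wt%

Molar mass of Ca_2Mg_5Si_8O_22(OH)_2: 2·40.078 + 5·24.305 + 8·28.085 + 24·15.999 + 2·1.008 = 812.353 g/mol.
Mass of Mg per formula unit: 5 × 24.305 = 121.525 g.
Weight fraction Mg = 121.525 / 812.353 = 0.1496.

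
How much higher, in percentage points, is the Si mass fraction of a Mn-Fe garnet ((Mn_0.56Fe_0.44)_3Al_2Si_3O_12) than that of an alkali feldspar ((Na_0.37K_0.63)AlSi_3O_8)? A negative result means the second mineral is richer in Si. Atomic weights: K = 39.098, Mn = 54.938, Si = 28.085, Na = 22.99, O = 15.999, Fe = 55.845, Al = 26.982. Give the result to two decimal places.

First mineral: 84.255 g Si in 496.218 g formula = 16.98 wt% Si.
Second mineral: 84.255 g Si in 272.367 g formula = 30.93 wt% Si.
16.98% − 30.93% gives a difference of -13.95 percentage points.

-13.95 percentage points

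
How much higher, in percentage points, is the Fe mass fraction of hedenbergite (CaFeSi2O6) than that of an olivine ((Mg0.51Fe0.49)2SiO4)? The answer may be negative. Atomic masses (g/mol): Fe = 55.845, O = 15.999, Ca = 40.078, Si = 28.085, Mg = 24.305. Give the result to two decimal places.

M(CaFeSi2O6) = 248.087 g/mol, so wt% Fe = 55.845/248.087 × 100 = 22.51%.
M((Mg0.51Fe0.49)2SiO4) = 171.600 g/mol, so wt% Fe = 54.728/171.600 × 100 = 31.89%.
22.51 − 31.89 = -9.38 pp.

-9.38 percentage points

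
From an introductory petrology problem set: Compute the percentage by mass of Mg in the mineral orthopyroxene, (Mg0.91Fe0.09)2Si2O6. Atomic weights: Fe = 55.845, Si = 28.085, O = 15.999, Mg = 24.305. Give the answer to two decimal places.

21.43 wt%

Molar mass of (Mg0.91Fe0.09)2Si2O6: 1.82·24.305 + 0.18·55.845 + 2·28.085 + 6·15.999 = 206.451 g/mol.
Mass of Mg per formula unit: 1.82 × 24.305 = 44.235 g.
Weight fraction Mg = 44.235 / 206.451 = 0.2143.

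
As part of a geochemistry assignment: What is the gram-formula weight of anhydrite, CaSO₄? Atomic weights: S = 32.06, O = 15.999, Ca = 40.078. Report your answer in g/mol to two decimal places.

136.13 g/mol

The formula mass is the sum 1×40.078 + 1×32.06 + 4×15.999.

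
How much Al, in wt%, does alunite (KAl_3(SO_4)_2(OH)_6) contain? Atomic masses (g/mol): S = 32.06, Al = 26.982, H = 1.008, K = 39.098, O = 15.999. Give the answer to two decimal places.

19.54 wt%

Molar mass of KAl_3(SO_4)_2(OH)_6: 1×39.098 + 3×26.982 + 2×32.06 + 14×15.999 + 6×1.008 = 414.198 g/mol.
Mass of Al per formula unit: 3 × 26.982 = 80.946 g.
Weight fraction Al = 80.946 / 414.198 = 0.1954.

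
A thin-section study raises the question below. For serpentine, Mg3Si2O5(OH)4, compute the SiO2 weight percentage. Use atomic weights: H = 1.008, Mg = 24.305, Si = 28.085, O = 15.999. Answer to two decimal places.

Molar mass of Mg3Si2O5(OH)4 = 3*24.305 + 2*28.085 + 9*15.999 + 4*1.008 = 277.108 g/mol.
Each formula unit contains 2 Si, equivalent to 2/1 = 2.0000 mol SiO2.
M(SiO2) = 1×28.085 + 2×15.999 = 60.083 g/mol.
Mass of SiO2 per formula unit = 2.0000 × 60.083 = 120.166 g.
SiO2 wt% = 120.166 / 277.108 × 100 = 43.36%.

43.36 wt%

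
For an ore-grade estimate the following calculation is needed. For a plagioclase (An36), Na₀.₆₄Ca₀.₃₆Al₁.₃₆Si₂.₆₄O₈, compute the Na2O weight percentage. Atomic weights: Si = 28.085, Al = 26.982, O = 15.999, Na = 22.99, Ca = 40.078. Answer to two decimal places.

7.40 wt%

Molar mass of Na₀.₆₄Ca₀.₃₆Al₁.₃₆Si₂.₆₄O₈ = 0.64*22.99 + 0.36*40.078 + 1.36*26.982 + 2.64*28.085 + 8*15.999 = 267.974 g/mol.
Each formula unit contains 0.64 Na, equivalent to 0.64/2 = 0.3200 mol Na2O.
M(Na2O) = 2×22.99 + 1×15.999 = 61.979 g/mol.
Mass of Na2O per formula unit = 0.3200 × 61.979 = 19.833 g.
Na2O wt% = 19.833 / 267.974 × 100 = 7.40%.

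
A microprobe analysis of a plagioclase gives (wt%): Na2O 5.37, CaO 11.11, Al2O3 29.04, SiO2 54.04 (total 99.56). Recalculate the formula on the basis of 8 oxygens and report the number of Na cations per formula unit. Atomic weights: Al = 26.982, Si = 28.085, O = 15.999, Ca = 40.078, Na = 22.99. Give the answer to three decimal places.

0.472 Na apfu

Na2O: 5.37/61.979 = 0.08664 mol → 0.17328 mol Na, 0.08664 mol O.
CaO: 11.11/56.077 = 0.19812 mol → 0.19812 mol Ca, 0.19812 mol O.
Al2O3: 29.04/101.961 = 0.28481 mol → 0.56962 mol Al, 0.85443 mol O.
SiO2: 54.04/60.083 = 0.89942 mol → 0.89942 mol Si, 1.79884 mol O.
Total oxygen = 2.93803 mol. Normalization factor = 8/2.93803 = 2.72291.
Na per 8 O = 0.17328 × 2.72291 = 0.472.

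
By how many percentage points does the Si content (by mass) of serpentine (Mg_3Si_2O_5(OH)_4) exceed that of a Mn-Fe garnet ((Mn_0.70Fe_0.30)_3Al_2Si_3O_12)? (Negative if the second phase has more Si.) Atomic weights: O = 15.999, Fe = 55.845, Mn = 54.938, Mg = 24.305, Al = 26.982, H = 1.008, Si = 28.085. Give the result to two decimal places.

3.28 percentage points

First mineral: 56.170 g Si in 277.108 g formula = 20.27 wt% Si.
Second mineral: 84.255 g Si in 495.837 g formula = 16.99 wt% Si.
20.27% − 16.99% gives a difference of 3.28 percentage points.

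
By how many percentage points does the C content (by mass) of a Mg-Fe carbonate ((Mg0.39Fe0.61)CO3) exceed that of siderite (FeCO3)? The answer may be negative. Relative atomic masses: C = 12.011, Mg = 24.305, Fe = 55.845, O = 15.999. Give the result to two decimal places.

1.23 percentage points

C in (Mg0.39Fe0.61)CO3: molar mass 103.552 g/mol; 1×12.011 = 12.011 g → 11.60 wt%.
C in FeCO3: molar mass 115.853 g/mol; 1×12.011 = 12.011 g → 10.37 wt%.
Difference = 11.60 − 10.37 = 1.23 percentage points.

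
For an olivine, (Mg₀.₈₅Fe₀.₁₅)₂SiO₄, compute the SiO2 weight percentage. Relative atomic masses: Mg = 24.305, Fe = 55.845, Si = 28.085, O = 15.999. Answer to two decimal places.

Molar mass of (Mg₀.₈₅Fe₀.₁₅)₂SiO₄ = 1.70×24.305 + 0.30×55.845 + 1×28.085 + 4×15.999 = 150.153 g/mol.
Each formula unit contains 1 Si, equivalent to 1/1 = 1.0000 mol SiO2.
M(SiO2) = 1×28.085 + 2×15.999 = 60.083 g/mol.
Mass of SiO2 per formula unit = 1.0000 × 60.083 = 60.083 g.
SiO2 wt% = 60.083 / 150.153 × 100 = 40.01%.

40.01 wt%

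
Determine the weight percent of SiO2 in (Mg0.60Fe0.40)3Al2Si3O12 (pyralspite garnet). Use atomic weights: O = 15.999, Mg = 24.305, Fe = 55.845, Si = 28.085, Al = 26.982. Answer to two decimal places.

40.88 wt%

Molar mass of (Mg0.60Fe0.40)3Al2Si3O12 = 1.80·24.305 + 1.20·55.845 + 2·26.982 + 3·28.085 + 12·15.999 = 440.970 g/mol.
Each formula unit contains 3 Si, equivalent to 3/1 = 3.0000 mol SiO2.
M(SiO2) = 1×28.085 + 2×15.999 = 60.083 g/mol.
Mass of SiO2 per formula unit = 3.0000 × 60.083 = 180.249 g.
SiO2 wt% = 180.249 / 440.970 × 100 = 40.88%.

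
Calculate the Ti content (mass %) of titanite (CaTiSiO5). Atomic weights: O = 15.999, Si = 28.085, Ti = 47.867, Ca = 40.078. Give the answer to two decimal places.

24.42 mass %

M(CaTiSiO5) = 196.025 g/mol.
Ti contributes 1 × 47.867 = 47.867 g per mole.
47.867/196.025 = 0.2442 → 24.42%.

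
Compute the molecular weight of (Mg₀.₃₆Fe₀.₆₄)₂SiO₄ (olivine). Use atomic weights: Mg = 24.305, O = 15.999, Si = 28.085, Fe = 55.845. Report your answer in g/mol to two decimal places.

Mg: 0.72 × 24.305 = 17.4996
Fe: 1.28 × 55.845 = 71.4816
Si: 1 × 28.085 = 28.0850
O: 4 × 15.999 = 63.9960
Summing the contributions gives the formula mass.

181.06 g/mol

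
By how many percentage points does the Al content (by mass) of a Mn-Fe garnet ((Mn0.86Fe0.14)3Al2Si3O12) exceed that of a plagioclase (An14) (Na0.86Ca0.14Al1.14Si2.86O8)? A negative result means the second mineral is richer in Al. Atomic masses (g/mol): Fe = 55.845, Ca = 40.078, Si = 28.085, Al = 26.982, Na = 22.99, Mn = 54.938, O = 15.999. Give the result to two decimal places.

M((Mn0.86Fe0.14)3Al2Si3O12) = 495.402 g/mol, so wt% Al = 53.964/495.402 × 100 = 10.89%.
M(Na0.86Ca0.14Al1.14Si2.86O8) = 264.457 g/mol, so wt% Al = 30.759/264.457 × 100 = 11.63%.
10.89 − 11.63 = -0.74 pp.

-0.74 percentage points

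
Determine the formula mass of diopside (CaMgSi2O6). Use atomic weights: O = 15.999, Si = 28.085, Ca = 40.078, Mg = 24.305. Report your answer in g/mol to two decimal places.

216.55 g/mol

The formula mass is the sum 1·40.078 + 1·24.305 + 2·28.085 + 6·15.999.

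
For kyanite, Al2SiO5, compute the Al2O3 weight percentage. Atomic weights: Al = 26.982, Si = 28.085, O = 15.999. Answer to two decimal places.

62.92 wt%

Formula mass = 162.044 g/mol.
2 Al → 1.0000 mol Al2O3 per formula unit; M(Al2O3) = 101.961, so Al2O3 mass = 101.961 g.
101.961/162.044 × 100 = 62.92 wt%.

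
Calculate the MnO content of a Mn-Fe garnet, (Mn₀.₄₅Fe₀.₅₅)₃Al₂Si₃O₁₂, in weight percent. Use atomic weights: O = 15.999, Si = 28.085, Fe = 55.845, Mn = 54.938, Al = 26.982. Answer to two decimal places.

Molar mass of (Mn₀.₄₅Fe₀.₅₅)₃Al₂Si₃O₁₂ = 1.35·54.938 + 1.65·55.845 + 2·26.982 + 3·28.085 + 12·15.999 = 496.518 g/mol.
Each formula unit contains 1.35 Mn, equivalent to 1.35/1 = 1.3500 mol MnO.
M(MnO) = 1×54.938 + 1×15.999 = 70.937 g/mol.
Mass of MnO per formula unit = 1.3500 × 70.937 = 95.765 g.
MnO wt% = 95.765 / 496.518 × 100 = 19.29%.

19.29 wt%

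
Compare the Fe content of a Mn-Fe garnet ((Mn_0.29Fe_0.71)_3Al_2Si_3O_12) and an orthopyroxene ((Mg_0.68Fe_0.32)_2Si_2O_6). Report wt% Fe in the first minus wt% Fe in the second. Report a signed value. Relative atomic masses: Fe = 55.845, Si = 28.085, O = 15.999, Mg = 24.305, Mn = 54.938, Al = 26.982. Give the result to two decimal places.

7.76 percentage points

M((Mn_0.29Fe_0.71)_3Al_2Si_3O_12) = 496.953 g/mol, so wt% Fe = 118.950/496.953 × 100 = 23.94%.
M((Mg_0.68Fe_0.32)_2Si_2O_6) = 220.960 g/mol, so wt% Fe = 35.741/220.960 × 100 = 16.18%.
23.94 − 16.18 = 7.76 pp.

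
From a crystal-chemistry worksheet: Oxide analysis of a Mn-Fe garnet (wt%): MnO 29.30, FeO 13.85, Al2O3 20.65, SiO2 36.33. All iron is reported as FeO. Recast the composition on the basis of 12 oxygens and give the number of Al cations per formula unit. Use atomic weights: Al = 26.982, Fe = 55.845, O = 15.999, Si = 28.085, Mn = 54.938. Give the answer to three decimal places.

MnO: 29.30/70.937 = 0.41304 mol → 0.41304 mol Mn, 0.41304 mol O.
FeO: 13.85/71.844 = 0.19278 mol → 0.19278 mol Fe, 0.19278 mol O.
Al2O3: 20.65/101.961 = 0.20253 mol → 0.40506 mol Al, 0.60759 mol O.
SiO2: 36.33/60.083 = 0.60466 mol → 0.60466 mol Si, 1.20932 mol O.
Total oxygen = 2.42273 mol. Normalization factor = 12/2.42273 = 4.95309.
Al per 12 O = 0.40506 × 4.95309 = 2.006.

2.006 Al apfu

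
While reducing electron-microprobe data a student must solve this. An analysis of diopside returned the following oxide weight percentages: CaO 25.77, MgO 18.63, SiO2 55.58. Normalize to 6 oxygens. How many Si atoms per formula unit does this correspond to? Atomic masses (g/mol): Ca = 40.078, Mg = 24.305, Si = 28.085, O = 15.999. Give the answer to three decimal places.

2.002 Si apfu

CaO (M=56.077): mol = 0.45955; Ca = 0.45955, O = 0.45955.
MgO (M=40.304): mol = 0.46224; Mg = 0.46224, O = 0.46224.
SiO2 (M=60.083): mol = 0.92505; Si = 0.92505, O = 1.85010.
ΣO = 2.77189; factor = 6/ΣO = 2.16459.
Si apfu = 0.92505 × 2.16459 = 2.002.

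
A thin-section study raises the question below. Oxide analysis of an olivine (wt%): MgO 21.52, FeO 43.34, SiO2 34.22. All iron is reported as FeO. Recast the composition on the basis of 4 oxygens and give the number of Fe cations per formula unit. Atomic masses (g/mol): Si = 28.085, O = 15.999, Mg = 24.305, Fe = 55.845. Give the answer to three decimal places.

1.060 Fe apfu

MgO (M=40.304): mol = 0.53394; Mg = 0.53394, O = 0.53394.
FeO (M=71.844): mol = 0.60325; Fe = 0.60325, O = 0.60325.
SiO2 (M=60.083): mol = 0.56955; Si = 0.56955, O = 1.13910.
ΣO = 2.27629; factor = 4/ΣO = 1.75725.
Fe apfu = 0.60325 × 1.75725 = 1.060.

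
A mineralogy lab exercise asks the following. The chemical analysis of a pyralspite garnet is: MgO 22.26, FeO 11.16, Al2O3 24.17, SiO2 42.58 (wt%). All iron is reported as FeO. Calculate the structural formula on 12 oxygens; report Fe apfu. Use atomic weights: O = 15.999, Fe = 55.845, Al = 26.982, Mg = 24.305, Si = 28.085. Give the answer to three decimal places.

MgO (M=40.304): mol = 0.55230; Mg = 0.55230, O = 0.55230.
FeO (M=71.844): mol = 0.15534; Fe = 0.15534, O = 0.15534.
Al2O3 (M=101.961): mol = 0.23705; Al = 0.47410, O = 0.71115.
SiO2 (M=60.083): mol = 0.70869; Si = 0.70869, O = 1.41738.
ΣO = 2.83617; factor = 12/ΣO = 4.23106.
Fe apfu = 0.15534 × 4.23106 = 0.657.

0.657 Fe apfu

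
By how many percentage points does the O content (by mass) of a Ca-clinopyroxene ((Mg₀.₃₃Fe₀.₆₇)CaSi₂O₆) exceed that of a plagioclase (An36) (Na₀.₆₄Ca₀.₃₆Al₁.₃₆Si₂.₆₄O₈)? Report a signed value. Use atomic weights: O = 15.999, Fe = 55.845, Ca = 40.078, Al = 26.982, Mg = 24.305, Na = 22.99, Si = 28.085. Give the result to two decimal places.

-7.37 percentage points

O in (Mg₀.₃₃Fe₀.₆₇)CaSi₂O₆: molar mass 237.679 g/mol; 6×15.999 = 95.994 g → 40.39 wt%.
O in Na₀.₆₄Ca₀.₃₆Al₁.₃₆Si₂.₆₄O₈: molar mass 267.974 g/mol; 8×15.999 = 127.992 g → 47.76 wt%.
Difference = 40.39 − 47.76 = -7.37 percentage points.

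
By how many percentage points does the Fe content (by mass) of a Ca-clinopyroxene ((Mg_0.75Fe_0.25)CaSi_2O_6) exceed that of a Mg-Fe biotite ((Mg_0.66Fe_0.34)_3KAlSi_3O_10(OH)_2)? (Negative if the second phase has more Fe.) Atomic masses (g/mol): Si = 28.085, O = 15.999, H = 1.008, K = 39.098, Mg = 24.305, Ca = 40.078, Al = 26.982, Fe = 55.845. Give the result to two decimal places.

-6.45 percentage points

First mineral: 13.961 g Fe in 224.432 g formula = 6.22 wt% Fe.
Second mineral: 56.962 g Fe in 449.425 g formula = 12.67 wt% Fe.
6.22% − 12.67% gives a difference of -6.45 percentage points.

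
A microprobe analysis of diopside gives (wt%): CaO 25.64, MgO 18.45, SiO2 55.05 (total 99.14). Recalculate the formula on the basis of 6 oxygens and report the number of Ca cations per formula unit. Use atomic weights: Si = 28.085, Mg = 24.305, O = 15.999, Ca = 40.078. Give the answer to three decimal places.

25.64 wt% CaO ÷ 56.077 g/mol = 0.45723 mol, giving 0.45723 Ca and 0.45723 O.
18.45 wt% MgO ÷ 40.304 g/mol = 0.45777 mol, giving 0.45777 Mg and 0.45777 O.
55.05 wt% SiO2 ÷ 60.083 g/mol = 0.91623 mol, giving 0.91623 Si and 1.83246 O.
Oxygen sums to 2.74746; scaling by 6/2.74746 = 2.18384 puts the formula on 6 O.
Ca: 0.45723 × 2.18384 = 0.999 atoms per formula unit.

0.999 Ca apfu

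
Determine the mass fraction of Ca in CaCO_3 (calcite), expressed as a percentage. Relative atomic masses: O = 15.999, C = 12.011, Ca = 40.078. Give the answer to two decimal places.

40.04 mass %

Molar mass of CaCO_3: 1·40.078 + 1·12.011 + 3·15.999 = 100.086 g/mol.
Mass of Ca per formula unit: 1 × 40.078 = 40.078 g.
Weight fraction Ca = 40.078 / 100.086 = 0.4004.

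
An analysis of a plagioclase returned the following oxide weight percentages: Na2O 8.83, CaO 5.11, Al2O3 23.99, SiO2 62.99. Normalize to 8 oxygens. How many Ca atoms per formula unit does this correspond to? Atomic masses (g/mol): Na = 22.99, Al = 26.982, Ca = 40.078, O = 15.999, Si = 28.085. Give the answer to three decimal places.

8.83 wt% Na2O ÷ 61.979 g/mol = 0.14247 mol, giving 0.28494 Na and 0.14247 O.
5.11 wt% CaO ÷ 56.077 g/mol = 0.09112 mol, giving 0.09112 Ca and 0.09112 O.
23.99 wt% Al2O3 ÷ 101.961 g/mol = 0.23529 mol, giving 0.47058 Al and 0.70587 O.
62.99 wt% SiO2 ÷ 60.083 g/mol = 1.04838 mol, giving 1.04838 Si and 2.09676 O.
Oxygen sums to 3.03622; scaling by 8/3.03622 = 2.63486 puts the formula on 8 O.
Ca: 0.09112 × 2.63486 = 0.240 atoms per formula unit.

0.240 Ca apfu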